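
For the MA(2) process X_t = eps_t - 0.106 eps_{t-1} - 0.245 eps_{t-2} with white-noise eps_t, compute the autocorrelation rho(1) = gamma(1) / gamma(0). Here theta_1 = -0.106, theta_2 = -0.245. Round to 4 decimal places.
\rho(1) = -0.0747

For an MA(q) process with theta_0 = 1, the autocovariance is
  gamma(k) = sigma^2 * sum_{i=0..q-k} theta_i * theta_{i+k},
and rho(k) = gamma(k) / gamma(0). Sigma^2 cancels.
  numerator   = (1)*(-0.106) + (-0.106)*(-0.245) = -0.08003.
  denominator = (1)^2 + (-0.106)^2 + (-0.245)^2 = 1.071261.
  rho(1) = -0.08003 / 1.071261 = -0.0747.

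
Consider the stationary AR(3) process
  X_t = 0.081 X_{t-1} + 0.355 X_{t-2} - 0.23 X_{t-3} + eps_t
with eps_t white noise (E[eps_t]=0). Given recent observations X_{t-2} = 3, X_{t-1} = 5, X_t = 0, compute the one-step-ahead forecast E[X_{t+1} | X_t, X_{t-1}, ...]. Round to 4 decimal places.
E[X_{t+1} \mid \mathcal F_t] = 1.0850

For an AR(p) model X_t = c + sum_i phi_i X_{t-i} + eps_t, the
one-step-ahead conditional mean is
  E[X_{t+1} | X_t, ...] = c + sum_i phi_i X_{t+1-i}.
Substitute known values:
  E[X_{t+1} | ...] = (0.081) * (0) + (0.355) * (5) + (-0.23) * (3)
                   = 1.0850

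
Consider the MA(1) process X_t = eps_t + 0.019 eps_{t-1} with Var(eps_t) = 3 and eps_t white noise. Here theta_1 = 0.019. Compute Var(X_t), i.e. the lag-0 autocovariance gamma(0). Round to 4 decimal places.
\gamma(0) = 3.0011

For an MA(q) process X_t = eps_t + sum_i theta_i eps_{t-i} with
Var(eps_t) = sigma^2, the variance is
  gamma(0) = sigma^2 * (1 + sum_i theta_i^2).
  sum_i theta_i^2 = (0.019)^2 = 0.000361.
  gamma(0) = 3 * (1 + 0.000361) = 3 * 1.000361 = 3.001083, which rounds to 3.0011.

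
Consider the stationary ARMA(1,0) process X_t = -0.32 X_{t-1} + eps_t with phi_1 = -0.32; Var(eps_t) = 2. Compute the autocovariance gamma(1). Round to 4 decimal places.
\gamma(1) = -0.7130

Multiply the model equation by X_{t-k} and take expectations. With theta_0 = psi_0 = 1 and psi_j the MA(infinity) weights, this gives
  gamma(k) - sum_i phi_i gamma(k-i) = c_k,
  c_k = sigma^2 * sum_{j=k..q} theta_j psi_{j-k}   (c_k = 0 for k > q),
using gamma(-m) = gamma(m).
Pure AR (q = 0): c_0 = sigma^2 = 2, c_k = 0 for k >= 1.
Equations for k = 0 and k = 1 (AR order 1):
  gamma(0) = phi_1 gamma(1) + c_0
  gamma(1) = phi_1 gamma(0) + c_1
Substituting the second into the first: gamma(0) (1 - phi_1^2) = c_0 + phi_1 c_1, so
  gamma(0) = c_0 / (1 - phi_1^2) = 2 / (1 - (-0.32)^2) = 2 / 0.8976 = 2.228164.
  gamma(1) = phi_1 gamma(0) = (-0.32)(2.228164) = -0.713012.
Therefore gamma(1) = -0.7130 (to 4 decimal places).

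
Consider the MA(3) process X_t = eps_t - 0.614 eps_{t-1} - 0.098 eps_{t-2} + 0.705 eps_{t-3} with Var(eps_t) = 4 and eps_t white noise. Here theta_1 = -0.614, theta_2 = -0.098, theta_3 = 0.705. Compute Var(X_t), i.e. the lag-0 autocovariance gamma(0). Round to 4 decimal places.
\gamma(0) = 7.5345

For an MA(q) process X_t = eps_t + sum_i theta_i eps_{t-i} with
Var(eps_t) = sigma^2, the variance is
  gamma(0) = sigma^2 * (1 + sum_i theta_i^2).
  sum_i theta_i^2 = (-0.614)^2 + (-0.098)^2 + (0.705)^2 = 0.376996 + 0.009604 + 0.497025 = 0.883625.
  gamma(0) = 4 * (1 + 0.883625) = 4 * 1.883625 = 7.5345.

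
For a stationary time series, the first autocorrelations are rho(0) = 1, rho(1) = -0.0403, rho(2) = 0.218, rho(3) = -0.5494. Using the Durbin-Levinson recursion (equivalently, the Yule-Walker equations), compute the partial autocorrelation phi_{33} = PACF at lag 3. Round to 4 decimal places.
\phi_{33} = -0.5610

The PACF at lag k is phi_{kk}, the last component of the solution
to the Yule-Walker system G_k phi = r_k where
  (G_k)_{ij} = rho(|i - j|), (r_k)_i = rho(i), i,j = 1..k.
Equivalently, Durbin-Levinson gives phi_{kk} iteratively:
  phi_{11} = rho(1)
  phi_{kk} = [rho(k) - sum_{j=1..k-1} phi_{k-1,j} rho(k-j)]
            / [1 - sum_{j=1..k-1} phi_{k-1,j} rho(j)],
  phi_{k,j} = phi_{k-1,j} - phi_{kk} phi_{k-1,k-j},  j = 1..k-1.
Step k = 1:
  phi_11 = rho(1) = -0.0403.
Step k = 2:
  phi_22 = [rho(2) - phi_11 rho(1)] / [1 - phi_11 rho(1)] = [0.218 - (-0.0403)(-0.0403)] / [1 - (-0.0403)(-0.0403)]
         = 0.21637591 / 0.99837591 = 0.216728.
  Update: phi_21 = phi_11 - phi_22 phi_11 = -0.0403 - (0.216728)(-0.0403) = -0.031566.
Step k = 3:
  phi_33 = [rho(3) - phi_21 rho(2) - phi_22 rho(1)] / [1 - phi_21 rho(1) - phi_22 rho(2)]
    numerator   = -0.5494 - (-0.031566)(0.218) - (0.216728)(-0.0403) = -0.53378451
    denominator = 1 - (-0.031566)(-0.0403) - (0.216728)(0.218) = 0.95148121
  phi_33 = -0.53378451 / 0.95148121 = -0.561.
Therefore phi_{33} = -0.5610.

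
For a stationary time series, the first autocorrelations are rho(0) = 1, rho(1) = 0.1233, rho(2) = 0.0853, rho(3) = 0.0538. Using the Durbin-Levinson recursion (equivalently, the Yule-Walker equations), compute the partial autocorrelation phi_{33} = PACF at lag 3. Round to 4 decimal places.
\phi_{33} = 0.0360

The PACF at lag k is phi_{kk}, the last component of the solution
to the Yule-Walker system G_k phi = r_k where
  (G_k)_{ij} = rho(|i - j|), (r_k)_i = rho(i), i,j = 1..k.
Equivalently, Durbin-Levinson gives phi_{kk} iteratively:
  phi_{11} = rho(1)
  phi_{kk} = [rho(k) - sum_{j=1..k-1} phi_{k-1,j} rho(k-j)]
            / [1 - sum_{j=1..k-1} phi_{k-1,j} rho(j)],
  phi_{k,j} = phi_{k-1,j} - phi_{kk} phi_{k-1,k-j},  j = 1..k-1.
Step k = 1:
  phi_11 = rho(1) = 0.1233.
Step k = 2:
  phi_22 = [rho(2) - phi_11 rho(1)] / [1 - phi_11 rho(1)] = [0.0853 - (0.1233)(0.1233)] / [1 - (0.1233)(0.1233)]
         = 0.07009711 / 0.98479711 = 0.071179.
  Update: phi_21 = phi_11 - phi_22 phi_11 = 0.1233 - (0.071179)(0.1233) = 0.114524.
Step k = 3:
  phi_33 = [rho(3) - phi_21 rho(2) - phi_22 rho(1)] / [1 - phi_21 rho(1) - phi_22 rho(2)]
    numerator   = 0.0538 - (0.114524)(0.0853) - (0.071179)(0.1233) = 0.03525474
    denominator = 1 - (0.114524)(0.1233) - (0.071179)(0.0853) = 0.97980765
  phi_33 = 0.03525474 / 0.97980765 = 0.036.
Therefore phi_{33} = 0.0360.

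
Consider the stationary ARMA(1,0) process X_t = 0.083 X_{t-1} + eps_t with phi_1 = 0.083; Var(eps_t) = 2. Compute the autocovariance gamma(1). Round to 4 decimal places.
\gamma(1) = 0.1672

Multiply the model equation by X_{t-k} and take expectations. With theta_0 = psi_0 = 1 and psi_j the MA(infinity) weights, this gives
  gamma(k) - sum_i phi_i gamma(k-i) = c_k,
  c_k = sigma^2 * sum_{j=k..q} theta_j psi_{j-k}   (c_k = 0 for k > q),
using gamma(-m) = gamma(m).
Pure AR (q = 0): c_0 = sigma^2 = 2, c_k = 0 for k >= 1.
Equations for k = 0 and k = 1 (AR order 1):
  gamma(0) = phi_1 gamma(1) + c_0
  gamma(1) = phi_1 gamma(0) + c_1
Substituting the second into the first: gamma(0) (1 - phi_1^2) = c_0 + phi_1 c_1, so
  gamma(0) = c_0 / (1 - phi_1^2) = 2 / (1 - (0.083)^2) = 2 / 0.993111 = 2.013874.
  gamma(1) = phi_1 gamma(0) = (0.083)(2.013874) = 0.167152.
Therefore gamma(1) = 0.1672 (to 4 decimal places).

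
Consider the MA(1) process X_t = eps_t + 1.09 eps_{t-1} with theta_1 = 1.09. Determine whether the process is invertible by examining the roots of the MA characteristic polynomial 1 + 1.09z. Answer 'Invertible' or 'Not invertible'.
\text{Not invertible}

The MA(q) characteristic polynomial is P(z) = 1 + 1.09z.
Invertibility requires all roots to lie outside the unit circle, i.e. |z| > 1 for every root.
This is linear in z: 1 + (1.09) z = 0  =>  z = -1/(1.09) = -0.917431,  |z| = 0.917431.
Moduli of all roots: 0.9174.
All moduli strictly greater than 1? No.
Verdict: Not invertible.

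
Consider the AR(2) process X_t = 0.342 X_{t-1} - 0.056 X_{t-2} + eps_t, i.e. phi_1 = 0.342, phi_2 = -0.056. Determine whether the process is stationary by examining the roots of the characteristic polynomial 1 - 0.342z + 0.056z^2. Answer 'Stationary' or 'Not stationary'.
\text{Stationary}

The AR(p) characteristic polynomial is P(z) = 1 - 0.342z + 0.056z^2.
Stationarity requires all roots to lie outside the unit circle, i.e. |z| > 1 for every root.
Set 1 + (-0.342) z + (0.056) z^2 = 0, i.e. a z^2 + b z + c = 0 with a = 0.056, b = -0.342, c = 1.
Discriminant D = b^2 - 4ac = (-0.342)^2 - 4*(0.056)*1 = 0.116964 - (0.224) = -0.107036.
D < 0, so the roots are the complex-conjugate pair z = (-b +/- i sqrt(-D)) / (2a) = 3.0536 +/- 2.9211i.
For a conjugate pair |z|^2 = z * conj(z) = (product of roots) = c/a = 1/(0.056) = 17.857143, so |z| = sqrt(17.857143) = 4.2258 for both roots.
Moduli of all roots: 4.2258, 4.2258.
All moduli strictly greater than 1? Yes.
Verdict: Stationary.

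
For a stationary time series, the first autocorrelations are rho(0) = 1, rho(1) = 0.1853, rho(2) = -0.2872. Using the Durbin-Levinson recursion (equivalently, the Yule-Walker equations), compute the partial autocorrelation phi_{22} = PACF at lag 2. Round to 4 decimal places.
\phi_{22} = -0.3330

The PACF at lag k is phi_{kk}, the last component of the solution
to the Yule-Walker system G_k phi = r_k where
  (G_k)_{ij} = rho(|i - j|), (r_k)_i = rho(i), i,j = 1..k.
Equivalently, Durbin-Levinson gives phi_{kk} iteratively:
  phi_{11} = rho(1)
  phi_{kk} = [rho(k) - sum_{j=1..k-1} phi_{k-1,j} rho(k-j)]
            / [1 - sum_{j=1..k-1} phi_{k-1,j} rho(j)],
  phi_{k,j} = phi_{k-1,j} - phi_{kk} phi_{k-1,k-j},  j = 1..k-1.
Step k = 1:
  phi_11 = rho(1) = 0.1853.
Step k = 2:
  phi_22 = [rho(2) - phi_11 rho(1)] / [1 - phi_11 rho(1)] = [-0.2872 - (0.1853)(0.1853)] / [1 - (0.1853)(0.1853)]
         = -0.32153609 / 0.96566391 = -0.333.
Therefore phi_{22} = -0.3330.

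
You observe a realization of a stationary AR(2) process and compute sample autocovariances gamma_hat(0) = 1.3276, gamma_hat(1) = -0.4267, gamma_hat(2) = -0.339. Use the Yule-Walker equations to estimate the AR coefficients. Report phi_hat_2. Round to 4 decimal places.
\hat\phi_{2} = -0.4000

The Yule-Walker equations for an AR(p) process read, in matrix form,
  Gamma_p phi = r_p,   with   (Gamma_p)_{ij} = gamma(|i - j|),
                       (r_p)_i = gamma(i),   i,j = 1..p.
Substitute the sample gammas (Toeplitz matrix and right-hand side of size 2):
  Gamma_p = [[1.3276, -0.4267], [-0.4267, 1.3276]]
  r_p     = [-0.4267, -0.339]
Written out:
  1.3276 phi_1 - 0.4267 phi_2 = -0.4267
  -0.4267 phi_1 + 1.3276 phi_2 = -0.339
Solve by Cramer's rule:
  det = gamma(0)^2 - gamma(1)^2 = (1.3276)^2 - (-0.4267)^2 = 1.76252176 - 0.18207289 = 1.58044887
  phi_hat_1 = [gamma(1) gamma(0) - gamma(1) gamma(2)] / det = [(-0.4267)(1.3276) - (-0.4267)(-0.339)] / 1.58044887 = -0.71113822 / 1.58044887 = -0.45
  phi_hat_2 = [gamma(0) gamma(2) - gamma(1)^2] / det = [(1.3276)(-0.339) - (-0.4267)^2] / 1.58044887 = -0.63212929 / 1.58044887 = -0.4
So phi_hat = [-0.4500, -0.4000].
Therefore phi_hat_2 = -0.4000.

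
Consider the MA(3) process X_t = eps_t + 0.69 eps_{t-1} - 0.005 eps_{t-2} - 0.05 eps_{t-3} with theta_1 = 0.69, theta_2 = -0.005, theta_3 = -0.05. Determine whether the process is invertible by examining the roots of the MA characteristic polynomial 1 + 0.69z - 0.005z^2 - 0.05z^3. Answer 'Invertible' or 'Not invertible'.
\text{Invertible}

The MA(q) characteristic polynomial is P(z) = 1 + 0.69z - 0.005z^2 - 0.05z^3.
Invertibility requires all roots to lie outside the unit circle, i.e. |z| > 1 for every root.
Degree 3: look for a simple real root z0 first, then factor out (1 - z/z0) and solve the remaining quadratic.
Testing z0 = -2: P(-2) = 1 + (0.69)(-2) + (-0.005)(-2)^2 + (-0.05)(-2)^3
  = 1 + (-1.38) + (-0.02) + (0.4) = 0.  So z_0 = -2 is a root, |z_0| = 2.
Divide out the factor (1 + 0.5 z) = (1 - z/z0) (since 1/z0 = -0.5):
  P(z) = (1 + 0.5 z)(1 + (0.19) z + (-0.1) z^2)
  [check: z-coef 0.19 - (-0.5) = 0.69; z^2-coef -0.1 - (-0.5)(0.19) = -0.005; z^3-coef -(-0.5)(-0.1) = -0.05.]
Remaining roots from the quadratic factor 1 + (0.19) z + (-0.1) z^2:
  Set 1 + (0.19) z + (-0.1) z^2 = 0, i.e. a z^2 + b z + c = 0 with a = -0.1, b = 0.19, c = 1.
  Discriminant D = b^2 - 4ac = (0.19)^2 - 4*(-0.1)*1 = 0.0361 - (-0.4) = 0.4361.
  D >= 0, so the roots are real: z = (-b +/- sqrt(D)) / (2a) = (-0.19 +/- 0.660379) / (-0.2).
    z_1 = (-0.19 + 0.660379) / (-0.2) = -2.3519,   |z_1| = 2.3519.
    z_2 = (-0.19 - 0.660379) / (-0.2) = 4.2519,   |z_2| = 4.2519.
Moduli of all roots: 2.0000, 2.3519, 4.2519.
All moduli strictly greater than 1? Yes.
Verdict: Invertible.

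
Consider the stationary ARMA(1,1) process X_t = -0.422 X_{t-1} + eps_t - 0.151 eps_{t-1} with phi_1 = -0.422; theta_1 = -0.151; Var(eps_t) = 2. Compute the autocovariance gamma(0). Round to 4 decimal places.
\gamma(0) = 2.7989

Multiply the model equation by X_{t-k} and take expectations. With theta_0 = psi_0 = 1 and psi_j the MA(infinity) weights, this gives
  gamma(k) - sum_i phi_i gamma(k-i) = c_k,
  c_k = sigma^2 * sum_{j=k..q} theta_j psi_{j-k}   (c_k = 0 for k > q),
using gamma(-m) = gamma(m).
psi-weights needed (psi_j = theta_j + sum_i phi_i psi_{j-i}):
  psi_1 = theta_1 + phi_1 = -0.151 + (-0.422) = -0.573
Right-hand sides:
  c_0 = sigma^2 (1 + theta_1 psi_1) = 2 * (1 + (-0.151)(-0.573)) = 2 * 1.086523 = 2.173046
  c_1 = sigma^2 theta_1 = 2 * (-0.151) = -0.302
  c_2 = 0
Equations for k = 0 and k = 1 (AR order 1):
  gamma(0) = phi_1 gamma(1) + c_0
  gamma(1) = phi_1 gamma(0) + c_1
Substituting the second into the first: gamma(0) (1 - phi_1^2) = c_0 + phi_1 c_1, so
  gamma(0) = (c_0 + phi_1 c_1) / (1 - phi_1^2) = (2.173046 + (-0.422)(-0.302)) / (1 - (-0.422)^2) = 2.30049 / 0.821916 = 2.798936.
Therefore gamma(0) = 2.7989 (to 4 decimal places).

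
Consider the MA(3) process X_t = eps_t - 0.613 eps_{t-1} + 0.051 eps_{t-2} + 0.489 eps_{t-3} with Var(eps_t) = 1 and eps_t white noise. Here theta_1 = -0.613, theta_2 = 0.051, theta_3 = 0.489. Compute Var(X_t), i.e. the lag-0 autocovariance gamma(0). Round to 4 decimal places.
\gamma(0) = 1.6175

For an MA(q) process X_t = eps_t + sum_i theta_i eps_{t-i} with
Var(eps_t) = sigma^2, the variance is
  gamma(0) = sigma^2 * (1 + sum_i theta_i^2).
  sum_i theta_i^2 = (-0.613)^2 + (0.051)^2 + (0.489)^2 = 0.375769 + 0.002601 + 0.239121 = 0.617491.
  gamma(0) = 1 * (1 + 0.617491) = 1 * 1.617491 = 1.617491, which rounds to 1.6175.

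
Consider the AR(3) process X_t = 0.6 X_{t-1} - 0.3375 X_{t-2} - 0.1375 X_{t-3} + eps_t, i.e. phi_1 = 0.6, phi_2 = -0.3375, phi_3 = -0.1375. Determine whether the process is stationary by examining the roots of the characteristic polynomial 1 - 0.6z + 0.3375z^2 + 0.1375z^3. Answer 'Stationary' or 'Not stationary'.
\text{Stationary}

The AR(p) characteristic polynomial is P(z) = 1 - 0.6z + 0.3375z^2 + 0.1375z^3.
Stationarity requires all roots to lie outside the unit circle, i.e. |z| > 1 for every root.
Degree 3: look for a simple real root z0 first, then factor out (1 - z/z0) and solve the remaining quadratic.
Testing z0 = -4: P(-4) = 1 + (-0.6)(-4) + (0.3375)(-4)^2 + (0.1375)(-4)^3
  = 1 + (2.4) + (5.4) + (-8.8) = 0.  So z_0 = -4 is a root, |z_0| = 4.
Divide out the factor (1 + 0.25 z) = (1 - z/z0) (since 1/z0 = -0.25):
  P(z) = (1 + 0.25 z)(1 + (-0.85) z + (0.55) z^2)
  [check: z-coef -0.85 - (-0.25) = -0.6; z^2-coef 0.55 - (-0.25)(-0.85) = 0.3375; z^3-coef -(-0.25)(0.55) = 0.1375.]
Remaining roots from the quadratic factor 1 + (-0.85) z + (0.55) z^2:
  Set 1 + (-0.85) z + (0.55) z^2 = 0, i.e. a z^2 + b z + c = 0 with a = 0.55, b = -0.85, c = 1.
  Discriminant D = b^2 - 4ac = (-0.85)^2 - 4*(0.55)*1 = 0.7225 - (2.2) = -1.4775.
  D < 0, so the roots are the complex-conjugate pair z = (-b +/- i sqrt(-D)) / (2a) = 0.7727 +/- 1.105i.
  For a conjugate pair |z|^2 = z * conj(z) = (product of roots) = c/a = 1/(0.55) = 1.818182, so |z| = sqrt(1.818182) = 1.3484 for both roots.
Moduli of all roots: 4.0000, 1.3484, 1.3484.
All moduli strictly greater than 1? Yes.
Verdict: Stationary.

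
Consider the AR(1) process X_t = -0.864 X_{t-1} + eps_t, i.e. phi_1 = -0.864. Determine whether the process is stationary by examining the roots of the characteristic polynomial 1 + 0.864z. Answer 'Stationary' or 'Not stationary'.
\text{Stationary}

The AR(p) characteristic polynomial is P(z) = 1 + 0.864z.
Stationarity requires all roots to lie outside the unit circle, i.e. |z| > 1 for every root.
This is linear in z: 1 + (0.864) z = 0  =>  z = -1/(0.864) = -1.157407,  |z| = 1.157407.
Moduli of all roots: 1.1574.
All moduli strictly greater than 1? Yes.
Verdict: Stationary.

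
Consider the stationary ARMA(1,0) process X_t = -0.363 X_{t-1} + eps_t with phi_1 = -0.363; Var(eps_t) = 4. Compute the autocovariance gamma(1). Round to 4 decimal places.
\gamma(1) = -1.6724

Multiply the model equation by X_{t-k} and take expectations. With theta_0 = psi_0 = 1 and psi_j the MA(infinity) weights, this gives
  gamma(k) - sum_i phi_i gamma(k-i) = c_k,
  c_k = sigma^2 * sum_{j=k..q} theta_j psi_{j-k}   (c_k = 0 for k > q),
using gamma(-m) = gamma(m).
Pure AR (q = 0): c_0 = sigma^2 = 4, c_k = 0 for k >= 1.
Equations for k = 0 and k = 1 (AR order 1):
  gamma(0) = phi_1 gamma(1) + c_0
  gamma(1) = phi_1 gamma(0) + c_1
Substituting the second into the first: gamma(0) (1 - phi_1^2) = c_0 + phi_1 c_1, so
  gamma(0) = c_0 / (1 - phi_1^2) = 4 / (1 - (-0.363)^2) = 4 / 0.868231 = 4.607069.
  gamma(1) = phi_1 gamma(0) = (-0.363)(4.607069) = -1.672366.
Therefore gamma(1) = -1.6724 (to 4 decimal places).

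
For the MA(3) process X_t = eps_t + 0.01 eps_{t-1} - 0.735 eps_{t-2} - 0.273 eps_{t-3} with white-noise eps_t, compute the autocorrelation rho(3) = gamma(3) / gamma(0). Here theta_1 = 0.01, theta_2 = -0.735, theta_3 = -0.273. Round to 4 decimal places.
\rho(3) = -0.1691

For an MA(q) process with theta_0 = 1, the autocovariance is
  gamma(k) = sigma^2 * sum_{i=0..q-k} theta_i * theta_{i+k},
and rho(k) = gamma(k) / gamma(0). Sigma^2 cancels.
  numerator   = (1)*(-0.273) = -0.273.
  denominator = (1)^2 + (0.01)^2 + (-0.735)^2 + (-0.273)^2 = 1.614854.
  rho(3) = -0.273 / 1.614854 = -0.1691.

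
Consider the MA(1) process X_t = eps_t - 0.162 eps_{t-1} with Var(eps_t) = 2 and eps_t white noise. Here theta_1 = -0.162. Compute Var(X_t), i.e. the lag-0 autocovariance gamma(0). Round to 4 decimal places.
\gamma(0) = 2.0525

For an MA(q) process X_t = eps_t + sum_i theta_i eps_{t-i} with
Var(eps_t) = sigma^2, the variance is
  gamma(0) = sigma^2 * (1 + sum_i theta_i^2).
  sum_i theta_i^2 = (-0.162)^2 = 0.026244.
  gamma(0) = 2 * (1 + 0.026244) = 2 * 1.026244 = 2.052488, which rounds to 2.0525.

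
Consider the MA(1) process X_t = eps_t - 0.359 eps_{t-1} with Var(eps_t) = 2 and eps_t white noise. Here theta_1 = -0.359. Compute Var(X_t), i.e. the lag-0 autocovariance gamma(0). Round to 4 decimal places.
\gamma(0) = 2.2578

For an MA(q) process X_t = eps_t + sum_i theta_i eps_{t-i} with
Var(eps_t) = sigma^2, the variance is
  gamma(0) = sigma^2 * (1 + sum_i theta_i^2).
  sum_i theta_i^2 = (-0.359)^2 = 0.128881.
  gamma(0) = 2 * (1 + 0.128881) = 2 * 1.128881 = 2.257762, which rounds to 2.2578.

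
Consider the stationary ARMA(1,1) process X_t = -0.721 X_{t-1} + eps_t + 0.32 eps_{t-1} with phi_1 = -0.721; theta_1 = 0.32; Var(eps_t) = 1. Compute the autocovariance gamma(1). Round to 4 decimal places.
\gamma(1) = -0.6425

Multiply the model equation by X_{t-k} and take expectations. With theta_0 = psi_0 = 1 and psi_j the MA(infinity) weights, this gives
  gamma(k) - sum_i phi_i gamma(k-i) = c_k,
  c_k = sigma^2 * sum_{j=k..q} theta_j psi_{j-k}   (c_k = 0 for k > q),
using gamma(-m) = gamma(m).
psi-weights needed (psi_j = theta_j + sum_i phi_i psi_{j-i}):
  psi_1 = theta_1 + phi_1 = 0.32 + (-0.721) = -0.401
Right-hand sides:
  c_0 = sigma^2 (1 + theta_1 psi_1) = 1 * (1 + (0.32)(-0.401)) = 1 * 0.87168 = 0.87168
  c_1 = sigma^2 theta_1 = 1 * (0.32) = 0.32
  c_2 = 0
Equations for k = 0 and k = 1 (AR order 1):
  gamma(0) = phi_1 gamma(1) + c_0
  gamma(1) = phi_1 gamma(0) + c_1
Substituting the second into the first: gamma(0) (1 - phi_1^2) = c_0 + phi_1 c_1, so
  gamma(0) = (c_0 + phi_1 c_1) / (1 - phi_1^2) = (0.87168 + (-0.721)(0.32)) / (1 - (-0.721)^2) = 0.64096 / 0.480159 = 1.334891.
  gamma(1) = phi_1 gamma(0) + c_1 = (-0.721)(1.334891) + (0.32) = -0.642457.
Therefore gamma(1) = -0.6425 (to 4 decimal places).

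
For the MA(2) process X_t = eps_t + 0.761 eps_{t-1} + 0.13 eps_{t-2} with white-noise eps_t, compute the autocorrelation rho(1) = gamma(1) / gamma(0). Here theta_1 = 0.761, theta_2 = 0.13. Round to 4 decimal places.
\rho(1) = 0.5388

For an MA(q) process with theta_0 = 1, the autocovariance is
  gamma(k) = sigma^2 * sum_{i=0..q-k} theta_i * theta_{i+k},
and rho(k) = gamma(k) / gamma(0). Sigma^2 cancels.
  numerator   = (1)*(0.761) + (0.761)*(0.13) = 0.85993.
  denominator = (1)^2 + (0.761)^2 + (0.13)^2 = 1.596021.
  rho(1) = 0.85993 / 1.596021 = 0.5388.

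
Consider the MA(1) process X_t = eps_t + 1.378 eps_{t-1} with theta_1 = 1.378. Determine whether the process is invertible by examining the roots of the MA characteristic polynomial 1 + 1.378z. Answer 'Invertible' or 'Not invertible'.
\text{Not invertible}

The MA(q) characteristic polynomial is P(z) = 1 + 1.378z.
Invertibility requires all roots to lie outside the unit circle, i.e. |z| > 1 for every root.
This is linear in z: 1 + (1.378) z = 0  =>  z = -1/(1.378) = -0.725689,  |z| = 0.725689.
Moduli of all roots: 0.7257.
All moduli strictly greater than 1? No.
Verdict: Not invertible.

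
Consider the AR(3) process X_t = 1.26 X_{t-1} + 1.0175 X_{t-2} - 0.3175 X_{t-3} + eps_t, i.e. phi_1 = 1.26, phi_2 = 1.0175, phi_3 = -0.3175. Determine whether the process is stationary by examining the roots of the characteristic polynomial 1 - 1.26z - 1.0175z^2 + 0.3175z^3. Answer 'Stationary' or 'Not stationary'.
\text{Not stationary}

The AR(p) characteristic polynomial is P(z) = 1 - 1.26z - 1.0175z^2 + 0.3175z^3.
Stationarity requires all roots to lie outside the unit circle, i.e. |z| > 1 for every root.
Degree 3: look for a simple real root z0 first, then factor out (1 - z/z0) and solve the remaining quadratic.
Testing z0 = 4: P(4) = 1 + (-1.26)(4) + (-1.0175)(4)^2 + (0.3175)(4)^3
  = 1 + (-5.04) + (-16.28) + (20.32) = 0.  So z_0 = 4 is a root, |z_0| = 4.
Divide out the factor (1 - 0.25 z) = (1 - z/z0) (since 1/z0 = 0.25):
  P(z) = (1 - 0.25 z)(1 + (-1.01) z + (-1.27) z^2)
  [check: z-coef -1.01 - (0.25) = -1.26; z^2-coef -1.27 - (0.25)(-1.01) = -1.0175; z^3-coef -(0.25)(-1.27) = 0.3175.]
Remaining roots from the quadratic factor 1 + (-1.01) z + (-1.27) z^2:
  Set 1 + (-1.01) z + (-1.27) z^2 = 0, i.e. a z^2 + b z + c = 0 with a = -1.27, b = -1.01, c = 1.
  Discriminant D = b^2 - 4ac = (-1.01)^2 - 4*(-1.27)*1 = 1.0201 - (-5.08) = 6.1001.
  D >= 0, so the roots are real: z = (-b +/- sqrt(D)) / (2a) = (1.01 +/- 2.469838) / (-2.54).
    z_1 = (1.01 + 2.469838) / (-2.54) = -1.37,   |z_1| = 1.37.
    z_2 = (1.01 - 2.469838) / (-2.54) = 0.5747,   |z_2| = 0.5747.
Moduli of all roots: 4.0000, 1.3700, 0.5747.
All moduli strictly greater than 1? No.
Verdict: Not stationary.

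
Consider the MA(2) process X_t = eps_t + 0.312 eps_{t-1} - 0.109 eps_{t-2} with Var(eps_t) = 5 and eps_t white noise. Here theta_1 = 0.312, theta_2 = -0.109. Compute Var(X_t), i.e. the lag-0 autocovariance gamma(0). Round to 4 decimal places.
\gamma(0) = 5.5461

For an MA(q) process X_t = eps_t + sum_i theta_i eps_{t-i} with
Var(eps_t) = sigma^2, the variance is
  gamma(0) = sigma^2 * (1 + sum_i theta_i^2).
  sum_i theta_i^2 = (0.312)^2 + (-0.109)^2 = 0.097344 + 0.011881 = 0.109225.
  gamma(0) = 5 * (1 + 0.109225) = 5 * 1.109225 = 5.546125, which rounds to 5.5461.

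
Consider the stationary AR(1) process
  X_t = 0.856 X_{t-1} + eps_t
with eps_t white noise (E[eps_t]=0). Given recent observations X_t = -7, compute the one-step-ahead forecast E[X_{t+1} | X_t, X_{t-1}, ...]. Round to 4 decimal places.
E[X_{t+1} \mid \mathcal F_t] = -5.9920

For an AR(p) model X_t = c + sum_i phi_i X_{t-i} + eps_t, the
one-step-ahead conditional mean is
  E[X_{t+1} | X_t, ...] = c + sum_i phi_i X_{t+1-i}.
Substitute known values:
  E[X_{t+1} | ...] = (0.856) * (-7)
                   = -5.9920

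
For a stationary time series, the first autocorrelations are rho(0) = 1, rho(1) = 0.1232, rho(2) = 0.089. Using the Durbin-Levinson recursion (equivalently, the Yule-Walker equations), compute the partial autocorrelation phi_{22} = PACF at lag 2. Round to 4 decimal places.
\phi_{22} = 0.0750

The PACF at lag k is phi_{kk}, the last component of the solution
to the Yule-Walker system G_k phi = r_k where
  (G_k)_{ij} = rho(|i - j|), (r_k)_i = rho(i), i,j = 1..k.
Equivalently, Durbin-Levinson gives phi_{kk} iteratively:
  phi_{11} = rho(1)
  phi_{kk} = [rho(k) - sum_{j=1..k-1} phi_{k-1,j} rho(k-j)]
            / [1 - sum_{j=1..k-1} phi_{k-1,j} rho(j)],
  phi_{k,j} = phi_{k-1,j} - phi_{kk} phi_{k-1,k-j},  j = 1..k-1.
Step k = 1:
  phi_11 = rho(1) = 0.1232.
Step k = 2:
  phi_22 = [rho(2) - phi_11 rho(1)] / [1 - phi_11 rho(1)] = [0.089 - (0.1232)(0.1232)] / [1 - (0.1232)(0.1232)]
         = 0.07382176 / 0.98482176 = 0.075.
Therefore phi_{22} = 0.0750.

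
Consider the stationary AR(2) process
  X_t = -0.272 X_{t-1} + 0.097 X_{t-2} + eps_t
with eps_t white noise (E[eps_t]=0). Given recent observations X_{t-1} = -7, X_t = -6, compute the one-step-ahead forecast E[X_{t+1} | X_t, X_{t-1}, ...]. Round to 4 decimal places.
E[X_{t+1} \mid \mathcal F_t] = 0.9530

For an AR(p) model X_t = c + sum_i phi_i X_{t-i} + eps_t, the
one-step-ahead conditional mean is
  E[X_{t+1} | X_t, ...] = c + sum_i phi_i X_{t+1-i}.
Substitute known values:
  E[X_{t+1} | ...] = (-0.272) * (-6) + (0.097) * (-7)
                   = 0.9530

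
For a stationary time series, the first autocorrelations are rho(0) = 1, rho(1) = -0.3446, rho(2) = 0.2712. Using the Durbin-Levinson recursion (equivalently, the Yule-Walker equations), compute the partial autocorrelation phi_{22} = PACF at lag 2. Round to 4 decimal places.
\phi_{22} = 0.1730

The PACF at lag k is phi_{kk}, the last component of the solution
to the Yule-Walker system G_k phi = r_k where
  (G_k)_{ij} = rho(|i - j|), (r_k)_i = rho(i), i,j = 1..k.
Equivalently, Durbin-Levinson gives phi_{kk} iteratively:
  phi_{11} = rho(1)
  phi_{kk} = [rho(k) - sum_{j=1..k-1} phi_{k-1,j} rho(k-j)]
            / [1 - sum_{j=1..k-1} phi_{k-1,j} rho(j)],
  phi_{k,j} = phi_{k-1,j} - phi_{kk} phi_{k-1,k-j},  j = 1..k-1.
Step k = 1:
  phi_11 = rho(1) = -0.3446.
Step k = 2:
  phi_22 = [rho(2) - phi_11 rho(1)] / [1 - phi_11 rho(1)] = [0.2712 - (-0.3446)(-0.3446)] / [1 - (-0.3446)(-0.3446)]
         = 0.15245084 / 0.88125084 = 0.173.
Therefore phi_{22} = 0.1730.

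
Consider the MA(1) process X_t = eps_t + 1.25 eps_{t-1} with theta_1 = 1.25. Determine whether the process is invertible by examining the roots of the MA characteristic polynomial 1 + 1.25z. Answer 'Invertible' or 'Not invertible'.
\text{Not invertible}

The MA(q) characteristic polynomial is P(z) = 1 + 1.25z.
Invertibility requires all roots to lie outside the unit circle, i.e. |z| > 1 for every root.
This is linear in z: 1 + (1.25) z = 0  =>  z = -1/(1.25) = -0.8,  |z| = 0.8.
Moduli of all roots: 0.8000.
All moduli strictly greater than 1? No.
Verdict: Not invertible.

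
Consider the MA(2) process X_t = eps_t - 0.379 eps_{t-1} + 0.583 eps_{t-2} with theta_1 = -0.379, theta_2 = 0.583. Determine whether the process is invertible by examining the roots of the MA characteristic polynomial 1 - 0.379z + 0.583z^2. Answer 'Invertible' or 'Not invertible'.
\text{Invertible}

The MA(q) characteristic polynomial is P(z) = 1 - 0.379z + 0.583z^2.
Invertibility requires all roots to lie outside the unit circle, i.e. |z| > 1 for every root.
Set 1 + (-0.379) z + (0.583) z^2 = 0, i.e. a z^2 + b z + c = 0 with a = 0.583, b = -0.379, c = 1.
Discriminant D = b^2 - 4ac = (-0.379)^2 - 4*(0.583)*1 = 0.143641 - (2.332) = -2.188359.
D < 0, so the roots are the complex-conjugate pair z = (-b +/- i sqrt(-D)) / (2a) = 0.325 +/- 1.2687i.
For a conjugate pair |z|^2 = z * conj(z) = (product of roots) = c/a = 1/(0.583) = 1.715266, so |z| = sqrt(1.715266) = 1.3097 for both roots.
Moduli of all roots: 1.3097, 1.3097.
All moduli strictly greater than 1? Yes.
Verdict: Invertible.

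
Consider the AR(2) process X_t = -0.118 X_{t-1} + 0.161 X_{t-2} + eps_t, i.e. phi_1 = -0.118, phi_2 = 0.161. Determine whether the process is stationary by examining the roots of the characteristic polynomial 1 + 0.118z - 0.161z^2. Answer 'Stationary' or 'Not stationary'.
\text{Stationary}

The AR(p) characteristic polynomial is P(z) = 1 + 0.118z - 0.161z^2.
Stationarity requires all roots to lie outside the unit circle, i.e. |z| > 1 for every root.
Set 1 + (0.118) z + (-0.161) z^2 = 0, i.e. a z^2 + b z + c = 0 with a = -0.161, b = 0.118, c = 1.
Discriminant D = b^2 - 4ac = (0.118)^2 - 4*(-0.161)*1 = 0.013924 - (-0.644) = 0.657924.
D >= 0, so the roots are real: z = (-b +/- sqrt(D)) / (2a) = (-0.118 +/- 0.811125) / (-0.322).
  z_1 = (-0.118 + 0.811125) / (-0.322) = -2.1526,   |z_1| = 2.1526.
  z_2 = (-0.118 - 0.811125) / (-0.322) = 2.8855,   |z_2| = 2.8855.
Moduli of all roots: 2.1526, 2.8855.
All moduli strictly greater than 1? Yes.
Verdict: Stationary.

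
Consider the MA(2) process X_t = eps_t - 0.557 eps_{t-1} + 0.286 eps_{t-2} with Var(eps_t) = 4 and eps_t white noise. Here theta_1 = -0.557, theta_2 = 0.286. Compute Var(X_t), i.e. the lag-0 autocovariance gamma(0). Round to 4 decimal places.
\gamma(0) = 5.5682

For an MA(q) process X_t = eps_t + sum_i theta_i eps_{t-i} with
Var(eps_t) = sigma^2, the variance is
  gamma(0) = sigma^2 * (1 + sum_i theta_i^2).
  sum_i theta_i^2 = (-0.557)^2 + (0.286)^2 = 0.310249 + 0.081796 = 0.392045.
  gamma(0) = 4 * (1 + 0.392045) = 4 * 1.392045 = 5.56818, which rounds to 5.5682.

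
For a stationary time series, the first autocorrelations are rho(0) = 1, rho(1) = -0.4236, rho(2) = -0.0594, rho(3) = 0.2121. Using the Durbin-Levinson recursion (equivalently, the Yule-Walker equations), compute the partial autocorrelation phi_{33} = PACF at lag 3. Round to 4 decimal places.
\phi_{33} = 0.0750

The PACF at lag k is phi_{kk}, the last component of the solution
to the Yule-Walker system G_k phi = r_k where
  (G_k)_{ij} = rho(|i - j|), (r_k)_i = rho(i), i,j = 1..k.
Equivalently, Durbin-Levinson gives phi_{kk} iteratively:
  phi_{11} = rho(1)
  phi_{kk} = [rho(k) - sum_{j=1..k-1} phi_{k-1,j} rho(k-j)]
            / [1 - sum_{j=1..k-1} phi_{k-1,j} rho(j)],
  phi_{k,j} = phi_{k-1,j} - phi_{kk} phi_{k-1,k-j},  j = 1..k-1.
Step k = 1:
  phi_11 = rho(1) = -0.4236.
Step k = 2:
  phi_22 = [rho(2) - phi_11 rho(1)] / [1 - phi_11 rho(1)] = [-0.0594 - (-0.4236)(-0.4236)] / [1 - (-0.4236)(-0.4236)]
         = -0.23883696 / 0.82056304 = -0.291065.
  Update: phi_21 = phi_11 - phi_22 phi_11 = -0.4236 - (-0.291065)(-0.4236) = -0.546895.
Step k = 3:
  phi_33 = [rho(3) - phi_21 rho(2) - phi_22 rho(1)] / [1 - phi_21 rho(1) - phi_22 rho(2)]
    numerator   = 0.2121 - (-0.546895)(-0.0594) - (-0.291065)(-0.4236) = 0.05631942
    denominator = 1 - (-0.546895)(-0.4236) - (-0.291065)(-0.0594) = 0.75104602
  phi_33 = 0.05631942 / 0.75104602 = 0.075.
Therefore phi_{33} = 0.0750.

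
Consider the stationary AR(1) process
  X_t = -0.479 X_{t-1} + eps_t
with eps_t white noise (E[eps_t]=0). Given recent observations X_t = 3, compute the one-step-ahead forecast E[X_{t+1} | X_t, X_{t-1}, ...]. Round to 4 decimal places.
E[X_{t+1} \mid \mathcal F_t] = -1.4370

For an AR(p) model X_t = c + sum_i phi_i X_{t-i} + eps_t, the
one-step-ahead conditional mean is
  E[X_{t+1} | X_t, ...] = c + sum_i phi_i X_{t+1-i}.
Substitute known values:
  E[X_{t+1} | ...] = (-0.479) * (3)
                   = -1.4370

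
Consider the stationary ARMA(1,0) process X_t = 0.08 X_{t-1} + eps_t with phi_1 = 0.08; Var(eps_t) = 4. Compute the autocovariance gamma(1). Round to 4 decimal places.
\gamma(1) = 0.3221

Multiply the model equation by X_{t-k} and take expectations. With theta_0 = psi_0 = 1 and psi_j the MA(infinity) weights, this gives
  gamma(k) - sum_i phi_i gamma(k-i) = c_k,
  c_k = sigma^2 * sum_{j=k..q} theta_j psi_{j-k}   (c_k = 0 for k > q),
using gamma(-m) = gamma(m).
Pure AR (q = 0): c_0 = sigma^2 = 4, c_k = 0 for k >= 1.
Equations for k = 0 and k = 1 (AR order 1):
  gamma(0) = phi_1 gamma(1) + c_0
  gamma(1) = phi_1 gamma(0) + c_1
Substituting the second into the first: gamma(0) (1 - phi_1^2) = c_0 + phi_1 c_1, so
  gamma(0) = c_0 / (1 - phi_1^2) = 4 / (1 - (0.08)^2) = 4 / 0.9936 = 4.025765.
  gamma(1) = phi_1 gamma(0) = (0.08)(4.025765) = 0.322061.
Therefore gamma(1) = 0.3221 (to 4 decimal places).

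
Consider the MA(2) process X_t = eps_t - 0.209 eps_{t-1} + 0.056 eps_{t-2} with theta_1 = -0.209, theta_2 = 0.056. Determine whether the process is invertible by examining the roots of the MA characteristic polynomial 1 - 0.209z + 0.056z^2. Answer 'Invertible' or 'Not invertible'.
\text{Invertible}

The MA(q) characteristic polynomial is P(z) = 1 - 0.209z + 0.056z^2.
Invertibility requires all roots to lie outside the unit circle, i.e. |z| > 1 for every root.
Set 1 + (-0.209) z + (0.056) z^2 = 0, i.e. a z^2 + b z + c = 0 with a = 0.056, b = -0.209, c = 1.
Discriminant D = b^2 - 4ac = (-0.209)^2 - 4*(0.056)*1 = 0.043681 - (0.224) = -0.180319.
D < 0, so the roots are the complex-conjugate pair z = (-b +/- i sqrt(-D)) / (2a) = 1.8661 +/- 3.7914i.
For a conjugate pair |z|^2 = z * conj(z) = (product of roots) = c/a = 1/(0.056) = 17.857143, so |z| = sqrt(17.857143) = 4.2258 for both roots.
Moduli of all roots: 4.2258, 4.2258.
All moduli strictly greater than 1? Yes.
Verdict: Invertible.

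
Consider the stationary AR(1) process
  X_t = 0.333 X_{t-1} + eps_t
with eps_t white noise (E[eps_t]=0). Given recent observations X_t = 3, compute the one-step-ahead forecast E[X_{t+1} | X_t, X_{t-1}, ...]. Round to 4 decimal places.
E[X_{t+1} \mid \mathcal F_t] = 0.9990

For an AR(p) model X_t = c + sum_i phi_i X_{t-i} + eps_t, the
one-step-ahead conditional mean is
  E[X_{t+1} | X_t, ...] = c + sum_i phi_i X_{t+1-i}.
Substitute known values:
  E[X_{t+1} | ...] = (0.333) * (3)
                   = 0.9990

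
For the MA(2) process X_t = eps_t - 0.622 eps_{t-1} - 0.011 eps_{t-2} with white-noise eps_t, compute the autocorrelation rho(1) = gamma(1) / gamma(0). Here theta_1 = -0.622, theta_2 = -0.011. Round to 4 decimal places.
\rho(1) = -0.4435

For an MA(q) process with theta_0 = 1, the autocovariance is
  gamma(k) = sigma^2 * sum_{i=0..q-k} theta_i * theta_{i+k},
and rho(k) = gamma(k) / gamma(0). Sigma^2 cancels.
  numerator   = (1)*(-0.622) + (-0.622)*(-0.011) = -0.615158.
  denominator = (1)^2 + (-0.622)^2 + (-0.011)^2 = 1.387005.
  rho(1) = -0.615158 / 1.387005 = -0.4435.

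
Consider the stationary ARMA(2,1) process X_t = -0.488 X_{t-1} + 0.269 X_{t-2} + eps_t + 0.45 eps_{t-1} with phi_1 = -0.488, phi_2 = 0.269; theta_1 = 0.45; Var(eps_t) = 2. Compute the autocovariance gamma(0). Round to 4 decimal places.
\gamma(0) = 2.3401

Multiply the model equation by X_{t-k} and take expectations. With theta_0 = psi_0 = 1 and psi_j the MA(infinity) weights, this gives
  gamma(k) - sum_i phi_i gamma(k-i) = c_k,
  c_k = sigma^2 * sum_{j=k..q} theta_j psi_{j-k}   (c_k = 0 for k > q),
using gamma(-m) = gamma(m).
psi-weights needed (psi_j = theta_j + sum_i phi_i psi_{j-i}):
  psi_1 = theta_1 + phi_1 = 0.45 + (-0.488) = -0.038
Right-hand sides:
  c_0 = sigma^2 (1 + theta_1 psi_1) = 2 * (1 + (0.45)(-0.038)) = 2 * 0.9829 = 1.9658
  c_1 = sigma^2 theta_1 = 2 * (0.45) = 0.9
  c_2 = 0
Equations for k = 0, 1, 2 (AR order 2, c_2 = 0):
  (E0) gamma(0) = phi_1 gamma(1) + phi_2 gamma(2) + c_0
  (E1) gamma(1) = phi_1 gamma(0) + phi_2 gamma(1) + c_1
  (E2) gamma(2) = phi_1 gamma(1) + phi_2 gamma(0)
From (E1): gamma(1) = A gamma(0) + B with
  A = phi_1 / (1 - phi_2) = -0.488 / 0.731 = -0.667579,   B = c_1 / (1 - phi_2) = 0.9 / 0.731 = 1.23119.
Insert (E2) into (E0): gamma(0) (1 - phi_2^2) = phi_1 (1 + phi_2) gamma(1) + c_0.
  phi_1 (1 + phi_2) = (-0.488)(1.269) = -0.619272,   1 - phi_2^2 = 0.927639.
Replace gamma(1) by A gamma(0) + B and collect gamma(0):
  gamma(0) [0.927639 - (-0.619272)(-0.667579)] = (-0.619272)(1.23119) + 1.9658
  gamma(0) * 0.514226 = 1.203358
  gamma(0) = 1.203358 / 0.514226 = 2.340134.
Therefore gamma(0) = 2.3401 (to 4 decimal places).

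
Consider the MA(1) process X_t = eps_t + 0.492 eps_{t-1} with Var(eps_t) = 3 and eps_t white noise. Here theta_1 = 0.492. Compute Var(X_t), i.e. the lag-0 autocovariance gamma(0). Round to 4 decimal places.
\gamma(0) = 3.7262

For an MA(q) process X_t = eps_t + sum_i theta_i eps_{t-i} with
Var(eps_t) = sigma^2, the variance is
  gamma(0) = sigma^2 * (1 + sum_i theta_i^2).
  sum_i theta_i^2 = (0.492)^2 = 0.242064.
  gamma(0) = 3 * (1 + 0.242064) = 3 * 1.242064 = 3.726192, which rounds to 3.7262.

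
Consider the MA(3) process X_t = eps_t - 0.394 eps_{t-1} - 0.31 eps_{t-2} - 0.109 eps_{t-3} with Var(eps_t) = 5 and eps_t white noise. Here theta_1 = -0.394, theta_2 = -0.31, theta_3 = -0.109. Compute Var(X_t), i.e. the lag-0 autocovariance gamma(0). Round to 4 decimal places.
\gamma(0) = 6.3161

For an MA(q) process X_t = eps_t + sum_i theta_i eps_{t-i} with
Var(eps_t) = sigma^2, the variance is
  gamma(0) = sigma^2 * (1 + sum_i theta_i^2).
  sum_i theta_i^2 = (-0.394)^2 + (-0.31)^2 + (-0.109)^2 = 0.155236 + 0.0961 + 0.011881 = 0.263217.
  gamma(0) = 5 * (1 + 0.263217) = 5 * 1.263217 = 6.316085, which rounds to 6.3161.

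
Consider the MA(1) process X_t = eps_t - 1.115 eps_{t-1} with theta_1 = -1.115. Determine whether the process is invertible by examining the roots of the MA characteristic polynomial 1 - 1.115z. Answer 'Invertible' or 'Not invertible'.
\text{Not invertible}

The MA(q) characteristic polynomial is P(z) = 1 - 1.115z.
Invertibility requires all roots to lie outside the unit circle, i.e. |z| > 1 for every root.
This is linear in z: 1 + (-1.115) z = 0  =>  z = -1/(-1.115) = 0.896861,  |z| = 0.896861.
Moduli of all roots: 0.8969.
All moduli strictly greater than 1? No.
Verdict: Not invertible.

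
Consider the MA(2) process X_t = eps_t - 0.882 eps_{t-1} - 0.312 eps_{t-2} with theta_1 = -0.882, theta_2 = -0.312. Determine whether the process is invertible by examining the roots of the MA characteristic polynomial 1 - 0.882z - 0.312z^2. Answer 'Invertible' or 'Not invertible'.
\text{Not invertible}

The MA(q) characteristic polynomial is P(z) = 1 - 0.882z - 0.312z^2.
Invertibility requires all roots to lie outside the unit circle, i.e. |z| > 1 for every root.
Set 1 + (-0.882) z + (-0.312) z^2 = 0, i.e. a z^2 + b z + c = 0 with a = -0.312, b = -0.882, c = 1.
Discriminant D = b^2 - 4ac = (-0.882)^2 - 4*(-0.312)*1 = 0.777924 - (-1.248) = 2.025924.
D >= 0, so the roots are real: z = (-b +/- sqrt(D)) / (2a) = (0.882 +/- 1.42335) / (-0.624).
  z_1 = (0.882 + 1.42335) / (-0.624) = -3.6945,   |z_1| = 3.6945.
  z_2 = (0.882 - 1.42335) / (-0.624) = 0.8675,   |z_2| = 0.8675.
Moduli of all roots: 3.6945, 0.8675.
All moduli strictly greater than 1? No.
Verdict: Not invertible.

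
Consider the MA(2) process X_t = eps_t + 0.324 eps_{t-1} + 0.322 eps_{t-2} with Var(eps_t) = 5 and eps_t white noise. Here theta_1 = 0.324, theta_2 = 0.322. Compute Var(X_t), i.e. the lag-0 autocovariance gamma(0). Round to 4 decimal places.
\gamma(0) = 6.0433

For an MA(q) process X_t = eps_t + sum_i theta_i eps_{t-i} with
Var(eps_t) = sigma^2, the variance is
  gamma(0) = sigma^2 * (1 + sum_i theta_i^2).
  sum_i theta_i^2 = (0.324)^2 + (0.322)^2 = 0.104976 + 0.103684 = 0.20866.
  gamma(0) = 5 * (1 + 0.20866) = 5 * 1.20866 = 6.0433.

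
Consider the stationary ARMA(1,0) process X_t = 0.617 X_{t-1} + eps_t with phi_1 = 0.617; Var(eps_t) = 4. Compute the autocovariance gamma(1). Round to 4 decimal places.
\gamma(1) = 3.9851

Multiply the model equation by X_{t-k} and take expectations. With theta_0 = psi_0 = 1 and psi_j the MA(infinity) weights, this gives
  gamma(k) - sum_i phi_i gamma(k-i) = c_k,
  c_k = sigma^2 * sum_{j=k..q} theta_j psi_{j-k}   (c_k = 0 for k > q),
using gamma(-m) = gamma(m).
Pure AR (q = 0): c_0 = sigma^2 = 4, c_k = 0 for k >= 1.
Equations for k = 0 and k = 1 (AR order 1):
  gamma(0) = phi_1 gamma(1) + c_0
  gamma(1) = phi_1 gamma(0) + c_1
Substituting the second into the first: gamma(0) (1 - phi_1^2) = c_0 + phi_1 c_1, so
  gamma(0) = c_0 / (1 - phi_1^2) = 4 / (1 - (0.617)^2) = 4 / 0.619311 = 6.45879.
  gamma(1) = phi_1 gamma(0) = (0.617)(6.45879) = 3.985074.
Therefore gamma(1) = 3.9851 (to 4 decimal places).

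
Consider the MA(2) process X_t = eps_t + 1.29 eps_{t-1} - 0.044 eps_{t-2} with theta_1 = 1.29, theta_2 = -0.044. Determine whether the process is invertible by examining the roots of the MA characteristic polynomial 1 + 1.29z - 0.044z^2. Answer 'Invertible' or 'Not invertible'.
\text{Not invertible}

The MA(q) characteristic polynomial is P(z) = 1 + 1.29z - 0.044z^2.
Invertibility requires all roots to lie outside the unit circle, i.e. |z| > 1 for every root.
Set 1 + (1.29) z + (-0.044) z^2 = 0, i.e. a z^2 + b z + c = 0 with a = -0.044, b = 1.29, c = 1.
Discriminant D = b^2 - 4ac = (1.29)^2 - 4*(-0.044)*1 = 1.6641 - (-0.176) = 1.8401.
D >= 0, so the roots are real: z = (-b +/- sqrt(D)) / (2a) = (-1.29 +/- 1.356503) / (-0.088).
  z_1 = (-1.29 + 1.356503) / (-0.088) = -0.7557,   |z_1| = 0.7557.
  z_2 = (-1.29 - 1.356503) / (-0.088) = 30.0739,   |z_2| = 30.0739.
Moduli of all roots: 0.7557, 30.0739.
All moduli strictly greater than 1? No.
Verdict: Not invertible.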